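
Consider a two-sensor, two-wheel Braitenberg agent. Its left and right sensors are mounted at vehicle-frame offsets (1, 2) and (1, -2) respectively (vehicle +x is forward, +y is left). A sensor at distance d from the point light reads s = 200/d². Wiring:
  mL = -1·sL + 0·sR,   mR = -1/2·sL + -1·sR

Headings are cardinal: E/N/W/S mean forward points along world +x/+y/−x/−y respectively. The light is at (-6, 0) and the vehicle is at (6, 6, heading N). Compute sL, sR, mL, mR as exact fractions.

200/149 40/49 -200/149 -10860/7301

left sensor world pos  = (4, 7); dL² = 149
right sensor world pos = (8, 7); dR² = 245
sL = 200/149 = 200/149
sR = 200/245 = 40/49
mL = -1·sL + 0·sR = -200/149
mR = -1/2·sL + -1·sR = -10860/7301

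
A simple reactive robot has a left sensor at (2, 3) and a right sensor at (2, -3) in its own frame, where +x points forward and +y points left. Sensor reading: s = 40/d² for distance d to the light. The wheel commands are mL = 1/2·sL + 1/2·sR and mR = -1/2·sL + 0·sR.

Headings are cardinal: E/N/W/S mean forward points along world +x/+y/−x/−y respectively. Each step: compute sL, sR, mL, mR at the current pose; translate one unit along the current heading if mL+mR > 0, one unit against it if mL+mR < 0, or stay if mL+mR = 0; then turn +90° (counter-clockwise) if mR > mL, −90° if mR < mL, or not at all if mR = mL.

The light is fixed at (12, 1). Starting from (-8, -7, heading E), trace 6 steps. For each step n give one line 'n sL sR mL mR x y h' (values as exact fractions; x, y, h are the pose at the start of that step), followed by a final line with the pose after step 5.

0 40/349 8/89 3176/31061 -20/349 -8 -7 E
1 10/89 5/73 1175/12994 -5/89 -7 -7 S
2 8/117 40/477 472/6201 -4/117 -7 -8 W
3 20/289 20/169 4580/48841 -10/289 -8 -8 N
4 40/349 8/89 3176/31061 -20/349 -8 -7 E
5 10/89 5/73 1175/12994 -5/89 -7 -7 S
final -7 -8 W

n=0: pose=(-8,-7,E); sL=40/349, sR=8/89; mL=3176/31061, mR=-20/349; mL+mR=4/89 → advance +1; mR−mL=-4956/31061 → turn -1·90°
n=1: pose=(-7,-7,S); sL=10/89, sR=5/73; mL=1175/12994, mR=-5/89; mL+mR=5/146 → advance +1; mR−mL=-1905/12994 → turn -1·90°
n=2: pose=(-7,-8,W); sL=8/117, sR=40/477; mL=472/6201, mR=-4/117; mL+mR=20/477 → advance +1; mR−mL=-76/689 → turn -1·90°
n=3: pose=(-8,-8,N); sL=20/289, sR=20/169; mL=4580/48841, mR=-10/289; mL+mR=10/169 → advance +1; mR−mL=-6270/48841 → turn -1·90°
n=4: pose=(-8,-7,E); sL=40/349, sR=8/89; mL=3176/31061, mR=-20/349; mL+mR=4/89 → advance +1; mR−mL=-4956/31061 → turn -1·90°
n=5: pose=(-7,-7,S); sL=10/89, sR=5/73; mL=1175/12994, mR=-5/89; mL+mR=5/146 → advance +1; mR−mL=-1905/12994 → turn -1·90°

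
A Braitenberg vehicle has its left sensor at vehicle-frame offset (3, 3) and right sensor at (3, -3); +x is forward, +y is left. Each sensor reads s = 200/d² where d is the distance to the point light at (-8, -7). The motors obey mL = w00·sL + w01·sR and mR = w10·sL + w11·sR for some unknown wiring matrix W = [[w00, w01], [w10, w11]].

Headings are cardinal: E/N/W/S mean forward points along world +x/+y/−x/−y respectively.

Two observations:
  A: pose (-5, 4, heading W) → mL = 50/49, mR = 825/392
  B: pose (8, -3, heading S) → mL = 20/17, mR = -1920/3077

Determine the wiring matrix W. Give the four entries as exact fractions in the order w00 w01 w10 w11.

obs A: pose=(-5,4,W) → sL=25/8, sR=50/49, mL=50/49, mR=825/392
obs B: pose=(8,-3,S) → sL=100/181, sR=20/17, mL=20/17, mR=-1920/3077
sensor matrix S = [[25/8, 50/49], [100/181, 20/17]]; det S = 938625/301546
solve [mL_A; mL_B] = S·[w00; w01] and [mR_A; mR_B] = S·[w10; w11]:
  w00 = 0, w01 = 1, w10 = 1, w11 = -1

0 1 1 -1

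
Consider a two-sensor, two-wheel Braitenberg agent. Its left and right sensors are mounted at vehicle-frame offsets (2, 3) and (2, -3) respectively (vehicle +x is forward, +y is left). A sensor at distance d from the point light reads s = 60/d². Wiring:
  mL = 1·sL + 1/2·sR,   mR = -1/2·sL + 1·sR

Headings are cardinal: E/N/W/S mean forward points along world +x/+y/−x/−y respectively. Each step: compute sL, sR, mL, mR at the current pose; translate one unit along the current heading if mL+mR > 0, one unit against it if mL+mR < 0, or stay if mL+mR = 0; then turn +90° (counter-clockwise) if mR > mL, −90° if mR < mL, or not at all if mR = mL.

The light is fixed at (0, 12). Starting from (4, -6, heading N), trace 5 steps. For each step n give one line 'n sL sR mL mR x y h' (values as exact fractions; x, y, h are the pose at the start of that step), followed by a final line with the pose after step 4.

n=0: pose=(4,-6,N); sL=60/257, sR=12/61; mL=5202/15677, mR=1254/15677; mL+mR=6456/15677 → advance +1; mR−mL=-3948/15677 → turn -1·90°
n=1: pose=(4,-5,E); sL=15/58, sR=15/109; mL=1035/3161, mR=105/12644; mL+mR=4245/12644 → advance +1; mR−mL=-4035/12644 → turn -1·90°
n=2: pose=(5,-5,S); sL=12/85, sR=12/73; mL=1386/6205, mR=582/6205; mL+mR=1968/6205 → advance +1; mR−mL=-804/6205 → turn -1·90°
n=3: pose=(5,-6,W); sL=2/15, sR=10/39; mL=17/65, mR=37/195; mL+mR=88/195 → advance +1; mR−mL=-14/195 → turn -1·90°
n=4: pose=(4,-6,N); sL=60/257, sR=12/61; mL=5202/15677, mR=1254/15677; mL+mR=6456/15677 → advance +1; mR−mL=-3948/15677 → turn -1·90°

0 60/257 12/61 5202/15677 1254/15677 4 -6 N
1 15/58 15/109 1035/3161 105/12644 4 -5 E
2 12/85 12/73 1386/6205 582/6205 5 -5 S
3 2/15 10/39 17/65 37/195 5 -6 W
4 60/257 12/61 5202/15677 1254/15677 4 -6 N
final 4 -5 E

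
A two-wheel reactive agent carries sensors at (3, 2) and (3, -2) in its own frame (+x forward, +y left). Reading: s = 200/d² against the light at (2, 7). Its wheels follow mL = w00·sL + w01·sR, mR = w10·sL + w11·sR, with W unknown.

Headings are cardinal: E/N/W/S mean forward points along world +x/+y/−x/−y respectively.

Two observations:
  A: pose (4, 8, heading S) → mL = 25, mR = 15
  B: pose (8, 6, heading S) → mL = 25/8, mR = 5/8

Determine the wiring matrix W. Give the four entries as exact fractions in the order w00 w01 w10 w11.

obs A: pose=(4,8,S) → sL=10, sR=50, mL=25, mR=15
obs B: pose=(8,6,S) → sL=5/2, sR=25/4, mL=25/8, mR=5/8
sensor matrix S = [[10, 50], [5/2, 25/4]]; det S = -125/2
solve [mL_A; mL_B] = S·[w00; w01] and [mR_A; mR_B] = S·[w10; w11]:
  w00 = 0, w01 = 1/2, w10 = -1, w11 = 1/2

0 1/2 -1 1/2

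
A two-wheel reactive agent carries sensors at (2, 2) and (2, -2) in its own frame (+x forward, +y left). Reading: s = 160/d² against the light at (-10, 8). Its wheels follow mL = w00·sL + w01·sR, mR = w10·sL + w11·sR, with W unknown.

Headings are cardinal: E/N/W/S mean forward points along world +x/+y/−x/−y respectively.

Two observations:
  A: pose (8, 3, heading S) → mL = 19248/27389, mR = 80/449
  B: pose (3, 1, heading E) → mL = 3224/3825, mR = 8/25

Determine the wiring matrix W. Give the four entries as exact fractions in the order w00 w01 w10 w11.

obs A: pose=(8,3,S) → sL=160/449, sR=32/61, mL=19248/27389, mR=80/449
obs B: pose=(3,1,E) → sL=16/25, sR=80/153, mL=3224/3825, mR=8/25
sensor matrix S = [[160/449, 32/61], [16/25, 80/153]]; det S = -15652864/104762925
solve [mL_A; mL_B] = S·[w00; w01] and [mR_A; mR_B] = S·[w10; w11]:
  w00 = 1/2, w01 = 1, w10 = 1/2, w11 = 0

1/2 1 1/2 0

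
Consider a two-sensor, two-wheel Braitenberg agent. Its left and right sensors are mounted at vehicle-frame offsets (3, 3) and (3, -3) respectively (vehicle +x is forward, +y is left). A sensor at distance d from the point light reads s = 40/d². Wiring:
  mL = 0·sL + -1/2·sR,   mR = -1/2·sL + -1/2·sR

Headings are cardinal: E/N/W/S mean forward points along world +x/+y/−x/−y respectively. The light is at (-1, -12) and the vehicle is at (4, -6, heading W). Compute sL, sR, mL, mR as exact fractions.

40/13 8/17 -4/17 -392/221

left sensor world pos  = (1, -9); dL² = 13
right sensor world pos = (1, -3); dR² = 85
sL = 40/13 = 40/13
sR = 40/85 = 8/17
mL = 0·sL + -1/2·sR = -4/17
mR = -1/2·sL + -1/2·sR = -392/221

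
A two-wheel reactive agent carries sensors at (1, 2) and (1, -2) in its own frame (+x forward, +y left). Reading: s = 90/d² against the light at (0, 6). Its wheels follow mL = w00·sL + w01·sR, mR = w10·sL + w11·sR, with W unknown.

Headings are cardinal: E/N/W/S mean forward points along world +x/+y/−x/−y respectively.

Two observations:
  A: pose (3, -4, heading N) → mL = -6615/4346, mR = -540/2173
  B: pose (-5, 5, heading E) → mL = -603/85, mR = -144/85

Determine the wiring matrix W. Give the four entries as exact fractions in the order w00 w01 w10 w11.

-1 -1/2 -1 1

obs A: pose=(3,-4,N) → sL=45/41, sR=45/53, mL=-6615/4346, mR=-540/2173
obs B: pose=(-5,5,E) → sL=90/17, sR=18/5, mL=-603/85, mR=-144/85
sensor matrix S = [[45/41, 45/53], [90/17, 18/5]]; det S = -20088/36941
solve [mL_A; mL_B] = S·[w00; w01] and [mR_A; mR_B] = S·[w10; w11]:
  w00 = -1, w01 = -1/2, w10 = -1, w11 = 1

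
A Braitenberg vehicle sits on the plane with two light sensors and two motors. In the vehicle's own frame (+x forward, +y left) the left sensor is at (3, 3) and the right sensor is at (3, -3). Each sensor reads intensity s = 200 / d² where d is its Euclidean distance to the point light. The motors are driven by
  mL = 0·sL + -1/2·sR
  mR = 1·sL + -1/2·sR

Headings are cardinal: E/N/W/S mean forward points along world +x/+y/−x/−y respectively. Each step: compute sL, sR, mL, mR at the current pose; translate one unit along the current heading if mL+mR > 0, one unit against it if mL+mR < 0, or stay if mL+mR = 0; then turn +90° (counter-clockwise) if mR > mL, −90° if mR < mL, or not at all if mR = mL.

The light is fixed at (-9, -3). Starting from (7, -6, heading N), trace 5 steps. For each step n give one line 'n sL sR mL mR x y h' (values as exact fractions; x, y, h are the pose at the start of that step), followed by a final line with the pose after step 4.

n=0: pose=(7,-6,N); sL=200/169, sR=200/361; mL=-100/361, mR=55300/61009; mL+mR=38400/61009 → advance +1; mR−mL=200/169 → turn +1·90°
n=1: pose=(7,-5,W); sL=100/97, sR=20/17; mL=-10/17, mR=730/1649; mL+mR=-240/1649 → advance -1; mR−mL=100/97 → turn +1·90°
n=2: pose=(8,-5,S); sL=8/17, sR=200/221; mL=-100/221, mR=4/221; mL+mR=-96/221 → advance -1; mR−mL=8/17 → turn +1·90°
n=3: pose=(8,-4,E); sL=50/101, sR=25/52; mL=-25/104, mR=2675/10504; mL+mR=75/5252 → advance +1; mR−mL=50/101 → turn +1·90°
n=4: pose=(9,-4,N); sL=200/229, sR=40/89; mL=-20/89, mR=13220/20381; mL+mR=8640/20381 → advance +1; mR−mL=200/229 → turn +1·90°

0 200/169 200/361 -100/361 55300/61009 7 -6 N
1 100/97 20/17 -10/17 730/1649 7 -5 W
2 8/17 200/221 -100/221 4/221 8 -5 S
3 50/101 25/52 -25/104 2675/10504 8 -4 E
4 200/229 40/89 -20/89 13220/20381 9 -4 N
final 9 -3 W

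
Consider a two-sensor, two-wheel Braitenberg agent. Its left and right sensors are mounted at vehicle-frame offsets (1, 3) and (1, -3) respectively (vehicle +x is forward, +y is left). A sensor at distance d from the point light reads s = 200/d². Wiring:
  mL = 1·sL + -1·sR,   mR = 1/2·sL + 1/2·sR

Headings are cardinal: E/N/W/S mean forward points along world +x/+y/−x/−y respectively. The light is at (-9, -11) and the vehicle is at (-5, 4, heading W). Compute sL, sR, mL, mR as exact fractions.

200/153 200/333 4000/5661 600/629

left sensor world pos  = (-6, 1); dL² = 153
right sensor world pos = (-6, 7); dR² = 333
sL = 200/153 = 200/153
sR = 200/333 = 200/333
mL = 1·sL + -1·sR = 4000/5661
mR = 1/2·sL + 1/2·sR = 600/629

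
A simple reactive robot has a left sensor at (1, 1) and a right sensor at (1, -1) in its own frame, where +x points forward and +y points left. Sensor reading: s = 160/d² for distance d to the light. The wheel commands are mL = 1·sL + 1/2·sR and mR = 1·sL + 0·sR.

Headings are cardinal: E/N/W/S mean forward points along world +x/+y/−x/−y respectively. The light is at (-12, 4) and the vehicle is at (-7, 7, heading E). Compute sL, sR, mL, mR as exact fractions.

40/13 4 66/13 40/13

left sensor world pos  = (-6, 8); dL² = 52
right sensor world pos = (-6, 6); dR² = 40
sL = 160/52 = 40/13
sR = 160/40 = 4
mL = 1·sL + 1/2·sR = 66/13
mR = 1·sL + 0·sR = 40/13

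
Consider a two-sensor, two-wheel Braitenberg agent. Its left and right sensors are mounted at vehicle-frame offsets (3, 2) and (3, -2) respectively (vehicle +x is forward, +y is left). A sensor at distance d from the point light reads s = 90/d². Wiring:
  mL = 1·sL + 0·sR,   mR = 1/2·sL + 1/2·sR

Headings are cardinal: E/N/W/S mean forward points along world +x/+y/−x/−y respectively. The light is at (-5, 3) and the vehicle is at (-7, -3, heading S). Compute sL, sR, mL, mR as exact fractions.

10/9 90/97 10/9 890/873

left sensor world pos  = (-5, -6); dL² = 81
right sensor world pos = (-9, -6); dR² = 97
sL = 90/81 = 10/9
sR = 90/97 = 90/97
mL = 1·sL + 0·sR = 10/9
mR = 1/2·sL + 1/2·sR = 890/873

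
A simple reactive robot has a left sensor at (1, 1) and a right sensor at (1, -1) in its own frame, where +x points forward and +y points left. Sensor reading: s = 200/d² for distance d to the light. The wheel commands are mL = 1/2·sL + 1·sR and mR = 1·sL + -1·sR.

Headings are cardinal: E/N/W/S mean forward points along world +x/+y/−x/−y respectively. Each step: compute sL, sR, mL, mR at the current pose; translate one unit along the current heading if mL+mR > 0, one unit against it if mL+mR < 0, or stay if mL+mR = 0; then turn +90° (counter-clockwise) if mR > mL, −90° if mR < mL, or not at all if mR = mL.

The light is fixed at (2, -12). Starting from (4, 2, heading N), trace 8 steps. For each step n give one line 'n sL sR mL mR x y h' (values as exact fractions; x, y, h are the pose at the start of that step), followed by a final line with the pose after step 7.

n=0: pose=(4,2,N); sL=100/113, sR=100/117; mL=17150/13221, mR=400/13221; mL+mR=150/113 → advance +1; mR−mL=-16750/13221 → turn -1·90°
n=1: pose=(4,3,E); sL=40/53, sR=40/41; mL=2940/2173, mR=-480/2173; mL+mR=60/53 → advance +1; mR−mL=-3420/2173 → turn -1·90°
n=2: pose=(5,3,S); sL=50/53, sR=1; mL=78/53, mR=-3/53; mL+mR=75/53 → advance +1; mR−mL=-81/53 → turn -1·90°
n=3: pose=(5,2,W); sL=200/173, sR=200/229; mL=57500/39617, mR=11200/39617; mL+mR=300/173 → advance +1; mR−mL=-46300/39617 → turn -1·90°
n=4: pose=(4,2,N); sL=100/113, sR=100/117; mL=17150/13221, mR=400/13221; mL+mR=150/113 → advance +1; mR−mL=-16750/13221 → turn -1·90°
n=5: pose=(4,3,E); sL=40/53, sR=40/41; mL=2940/2173, mR=-480/2173; mL+mR=60/53 → advance +1; mR−mL=-3420/2173 → turn -1·90°
n=6: pose=(5,3,S); sL=50/53, sR=1; mL=78/53, mR=-3/53; mL+mR=75/53 → advance +1; mR−mL=-81/53 → turn -1·90°
n=7: pose=(5,2,W); sL=200/173, sR=200/229; mL=57500/39617, mR=11200/39617; mL+mR=300/173 → advance +1; mR−mL=-46300/39617 → turn -1·90°

0 100/113 100/117 17150/13221 400/13221 4 2 N
1 40/53 40/41 2940/2173 -480/2173 4 3 E
2 50/53 1 78/53 -3/53 5 3 S
3 200/173 200/229 57500/39617 11200/39617 5 2 W
4 100/113 100/117 17150/13221 400/13221 4 2 N
5 40/53 40/41 2940/2173 -480/2173 4 3 E
6 50/53 1 78/53 -3/53 5 3 S
7 200/173 200/229 57500/39617 11200/39617 5 2 W
final 4 2 N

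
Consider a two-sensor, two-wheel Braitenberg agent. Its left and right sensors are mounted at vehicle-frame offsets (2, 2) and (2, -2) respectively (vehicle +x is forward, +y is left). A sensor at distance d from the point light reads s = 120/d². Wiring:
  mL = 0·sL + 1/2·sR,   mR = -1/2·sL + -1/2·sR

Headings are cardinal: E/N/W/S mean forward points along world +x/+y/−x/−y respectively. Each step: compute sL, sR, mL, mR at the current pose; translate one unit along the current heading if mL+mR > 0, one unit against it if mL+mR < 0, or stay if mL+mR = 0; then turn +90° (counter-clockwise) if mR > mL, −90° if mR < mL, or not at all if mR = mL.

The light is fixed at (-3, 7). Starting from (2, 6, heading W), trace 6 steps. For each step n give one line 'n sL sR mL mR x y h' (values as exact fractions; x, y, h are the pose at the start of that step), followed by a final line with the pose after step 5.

0 20/3 12 6 -28/3 2 6 W
1 120/17 24/13 12/13 -984/221 3 6 N
2 15/8 3/2 3/4 -27/16 3 5 E
3 24/13 24/5 12/5 -216/65 2 5 S
4 20/3 12 6 -28/3 2 6 W
5 120/17 24/13 12/13 -984/221 3 6 N
final 3 5 E

n=0: pose=(2,6,W); sL=20/3, sR=12; mL=6, mR=-28/3; mL+mR=-10/3 → advance -1; mR−mL=-46/3 → turn -1·90°
n=1: pose=(3,6,N); sL=120/17, sR=24/13; mL=12/13, mR=-984/221; mL+mR=-60/17 → advance -1; mR−mL=-1188/221 → turn -1·90°
n=2: pose=(3,5,E); sL=15/8, sR=3/2; mL=3/4, mR=-27/16; mL+mR=-15/16 → advance -1; mR−mL=-39/16 → turn -1·90°
n=3: pose=(2,5,S); sL=24/13, sR=24/5; mL=12/5, mR=-216/65; mL+mR=-12/13 → advance -1; mR−mL=-372/65 → turn -1·90°
n=4: pose=(2,6,W); sL=20/3, sR=12; mL=6, mR=-28/3; mL+mR=-10/3 → advance -1; mR−mL=-46/3 → turn -1·90°
n=5: pose=(3,6,N); sL=120/17, sR=24/13; mL=12/13, mR=-984/221; mL+mR=-60/17 → advance -1; mR−mL=-1188/221 → turn -1·90°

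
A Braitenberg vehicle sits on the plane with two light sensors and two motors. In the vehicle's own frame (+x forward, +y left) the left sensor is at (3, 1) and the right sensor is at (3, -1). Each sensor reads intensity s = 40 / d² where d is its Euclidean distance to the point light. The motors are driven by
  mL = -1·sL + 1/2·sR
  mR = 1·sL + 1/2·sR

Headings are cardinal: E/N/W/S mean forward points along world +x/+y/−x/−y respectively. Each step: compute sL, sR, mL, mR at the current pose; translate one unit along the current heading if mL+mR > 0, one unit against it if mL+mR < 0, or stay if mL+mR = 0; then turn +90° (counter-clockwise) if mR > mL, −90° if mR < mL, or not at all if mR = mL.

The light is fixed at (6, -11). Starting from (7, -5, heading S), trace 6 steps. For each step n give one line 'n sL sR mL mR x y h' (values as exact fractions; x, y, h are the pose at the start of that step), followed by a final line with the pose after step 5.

n=0: pose=(7,-5,S); sL=40/13, sR=40/9; mL=-100/117, mR=620/117; mL+mR=40/9 → advance +1; mR−mL=80/13 → turn +1·90°
n=1: pose=(7,-6,E); sL=10/13, sR=5/4; mL=-15/104, mR=145/104; mL+mR=5/4 → advance +1; mR−mL=20/13 → turn +1·90°
n=2: pose=(8,-6,N); sL=8/13, sR=40/73; mL=-324/949, mR=844/949; mL+mR=40/73 → advance +1; mR−mL=16/13 → turn +1·90°
n=3: pose=(8,-5,W); sL=20/13, sR=4/5; mL=-74/65, mR=126/65; mL+mR=4/5 → advance +1; mR−mL=40/13 → turn +1·90°
n=4: pose=(7,-5,S); sL=40/13, sR=40/9; mL=-100/117, mR=620/117; mL+mR=40/9 → advance +1; mR−mL=80/13 → turn +1·90°
n=5: pose=(7,-6,E); sL=10/13, sR=5/4; mL=-15/104, mR=145/104; mL+mR=5/4 → advance +1; mR−mL=20/13 → turn +1·90°

0 40/13 40/9 -100/117 620/117 7 -5 S
1 10/13 5/4 -15/104 145/104 7 -6 E
2 8/13 40/73 -324/949 844/949 8 -6 N
3 20/13 4/5 -74/65 126/65 8 -5 W
4 40/13 40/9 -100/117 620/117 7 -5 S
5 10/13 5/4 -15/104 145/104 7 -6 E
final 8 -6 N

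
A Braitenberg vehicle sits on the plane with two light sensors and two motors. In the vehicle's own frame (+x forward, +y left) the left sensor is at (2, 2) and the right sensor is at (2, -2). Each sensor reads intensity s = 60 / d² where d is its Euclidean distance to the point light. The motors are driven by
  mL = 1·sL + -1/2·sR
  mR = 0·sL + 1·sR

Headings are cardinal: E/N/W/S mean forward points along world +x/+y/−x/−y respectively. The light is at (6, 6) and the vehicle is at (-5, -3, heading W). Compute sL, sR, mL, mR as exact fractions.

left sensor world pos  = (-7, -5); dL² = 290
right sensor world pos = (-7, -1); dR² = 218
sL = 60/290 = 6/29
sR = 60/218 = 30/109
mL = 1·sL + -1/2·sR = 219/3161
mR = 0·sL + 1·sR = 30/109

6/29 30/109 219/3161 30/109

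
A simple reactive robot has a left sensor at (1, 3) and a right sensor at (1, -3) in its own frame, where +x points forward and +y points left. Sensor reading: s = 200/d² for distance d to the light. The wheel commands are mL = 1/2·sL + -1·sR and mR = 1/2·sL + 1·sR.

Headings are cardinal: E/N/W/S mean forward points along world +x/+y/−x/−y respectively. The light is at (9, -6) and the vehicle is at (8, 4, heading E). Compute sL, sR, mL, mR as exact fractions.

200/169 200/49 -28900/8281 38700/8281

left sensor world pos  = (9, 7); dL² = 169
right sensor world pos = (9, 1); dR² = 49
sL = 200/169 = 200/169
sR = 200/49 = 200/49
mL = 1/2·sL + -1·sR = -28900/8281
mR = 1/2·sL + 1·sR = 38700/8281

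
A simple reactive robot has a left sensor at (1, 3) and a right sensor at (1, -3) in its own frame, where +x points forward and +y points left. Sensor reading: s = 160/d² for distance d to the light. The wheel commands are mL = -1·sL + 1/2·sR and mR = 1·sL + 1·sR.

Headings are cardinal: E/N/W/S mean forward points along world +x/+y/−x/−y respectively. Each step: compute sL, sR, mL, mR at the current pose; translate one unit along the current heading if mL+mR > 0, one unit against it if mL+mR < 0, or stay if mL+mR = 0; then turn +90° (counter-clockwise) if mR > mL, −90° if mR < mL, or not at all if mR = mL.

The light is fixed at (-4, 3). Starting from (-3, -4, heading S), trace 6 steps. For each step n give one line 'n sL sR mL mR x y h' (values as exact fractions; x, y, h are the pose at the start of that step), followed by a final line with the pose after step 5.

0 2 40/17 -14/17 74/17 -3 -4 S
1 160/29 32/25 -3536/725 4928/725 -3 -5 E
2 16/5 80/37 -392/185 992/185 -2 -5 N
3 160/101 160/17 5360/1717 18880/1717 -2 -4 W
4 2 40/17 -14/17 74/17 -3 -4 S
5 160/29 32/25 -3536/725 4928/725 -3 -5 E
final -2 -5 N

n=0: pose=(-3,-4,S); sL=2, sR=40/17; mL=-14/17, mR=74/17; mL+mR=60/17 → advance +1; mR−mL=88/17 → turn +1·90°
n=1: pose=(-3,-5,E); sL=160/29, sR=32/25; mL=-3536/725, mR=4928/725; mL+mR=48/25 → advance +1; mR−mL=8464/725 → turn +1·90°
n=2: pose=(-2,-5,N); sL=16/5, sR=80/37; mL=-392/185, mR=992/185; mL+mR=120/37 → advance +1; mR−mL=1384/185 → turn +1·90°
n=3: pose=(-2,-4,W); sL=160/101, sR=160/17; mL=5360/1717, mR=18880/1717; mL+mR=240/17 → advance +1; mR−mL=13520/1717 → turn +1·90°
n=4: pose=(-3,-4,S); sL=2, sR=40/17; mL=-14/17, mR=74/17; mL+mR=60/17 → advance +1; mR−mL=88/17 → turn +1·90°
n=5: pose=(-3,-5,E); sL=160/29, sR=32/25; mL=-3536/725, mR=4928/725; mL+mR=48/25 → advance +1; mR−mL=8464/725 → turn +1·90°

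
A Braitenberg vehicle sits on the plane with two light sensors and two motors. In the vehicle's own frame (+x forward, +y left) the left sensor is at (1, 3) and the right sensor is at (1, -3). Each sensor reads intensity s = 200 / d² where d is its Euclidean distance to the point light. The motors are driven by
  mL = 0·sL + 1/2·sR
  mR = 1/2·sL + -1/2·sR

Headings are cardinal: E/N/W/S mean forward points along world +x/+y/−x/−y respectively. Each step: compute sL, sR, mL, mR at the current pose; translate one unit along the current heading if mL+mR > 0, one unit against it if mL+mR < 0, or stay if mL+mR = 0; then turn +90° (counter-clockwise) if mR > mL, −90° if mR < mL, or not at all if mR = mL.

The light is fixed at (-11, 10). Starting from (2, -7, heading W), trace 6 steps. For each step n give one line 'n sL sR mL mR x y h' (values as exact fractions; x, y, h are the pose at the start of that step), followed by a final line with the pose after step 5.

0 25/68 10/17 5/17 -15/136 2 -7 W
1 200/337 200/481 100/481 14400/162097 1 -7 N
2 100/169 20/53 10/53 960/8957 1 -6 E
3 40/109 200/389 100/389 -3120/42401 2 -6 S
4 25/68 10/17 5/17 -15/136 2 -7 W
5 200/337 200/481 100/481 14400/162097 1 -7 N
final 1 -6 E

n=0: pose=(2,-7,W); sL=25/68, sR=10/17; mL=5/17, mR=-15/136; mL+mR=25/136 → advance +1; mR−mL=-55/136 → turn -1·90°
n=1: pose=(1,-7,N); sL=200/337, sR=200/481; mL=100/481, mR=14400/162097; mL+mR=100/337 → advance +1; mR−mL=-19300/162097 → turn -1·90°
n=2: pose=(1,-6,E); sL=100/169, sR=20/53; mL=10/53, mR=960/8957; mL+mR=50/169 → advance +1; mR−mL=-730/8957 → turn -1·90°
n=3: pose=(2,-6,S); sL=40/109, sR=200/389; mL=100/389, mR=-3120/42401; mL+mR=20/109 → advance +1; mR−mL=-14020/42401 → turn -1·90°
n=4: pose=(2,-7,W); sL=25/68, sR=10/17; mL=5/17, mR=-15/136; mL+mR=25/136 → advance +1; mR−mL=-55/136 → turn -1·90°
n=5: pose=(1,-7,N); sL=200/337, sR=200/481; mL=100/481, mR=14400/162097; mL+mR=100/337 → advance +1; mR−mL=-19300/162097 → turn -1·90°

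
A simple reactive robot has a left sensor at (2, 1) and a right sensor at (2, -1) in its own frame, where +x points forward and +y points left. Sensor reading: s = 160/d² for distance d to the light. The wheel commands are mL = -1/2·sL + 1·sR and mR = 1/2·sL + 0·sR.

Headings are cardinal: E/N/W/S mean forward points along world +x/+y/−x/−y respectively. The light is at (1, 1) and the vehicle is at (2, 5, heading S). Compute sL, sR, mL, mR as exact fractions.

left sensor world pos  = (3, 3); dL² = 8
right sensor world pos = (1, 3); dR² = 4
sL = 160/8 = 20
sR = 160/4 = 40
mL = -1/2·sL + 1·sR = 30
mR = 1/2·sL + 0·sR = 10

20 40 30 10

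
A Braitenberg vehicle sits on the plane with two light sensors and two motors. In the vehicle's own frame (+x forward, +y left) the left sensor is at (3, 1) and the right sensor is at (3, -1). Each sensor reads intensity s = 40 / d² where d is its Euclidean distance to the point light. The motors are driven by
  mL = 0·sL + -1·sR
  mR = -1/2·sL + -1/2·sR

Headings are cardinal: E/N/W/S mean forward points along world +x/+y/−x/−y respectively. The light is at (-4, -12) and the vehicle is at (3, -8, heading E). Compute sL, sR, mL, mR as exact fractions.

left sensor world pos  = (6, -7); dL² = 125
right sensor world pos = (6, -9); dR² = 109
sL = 40/125 = 8/25
sR = 40/109 = 40/109
mL = 0·sL + -1·sR = -40/109
mR = -1/2·sL + -1/2·sR = -936/2725

8/25 40/109 -40/109 -936/2725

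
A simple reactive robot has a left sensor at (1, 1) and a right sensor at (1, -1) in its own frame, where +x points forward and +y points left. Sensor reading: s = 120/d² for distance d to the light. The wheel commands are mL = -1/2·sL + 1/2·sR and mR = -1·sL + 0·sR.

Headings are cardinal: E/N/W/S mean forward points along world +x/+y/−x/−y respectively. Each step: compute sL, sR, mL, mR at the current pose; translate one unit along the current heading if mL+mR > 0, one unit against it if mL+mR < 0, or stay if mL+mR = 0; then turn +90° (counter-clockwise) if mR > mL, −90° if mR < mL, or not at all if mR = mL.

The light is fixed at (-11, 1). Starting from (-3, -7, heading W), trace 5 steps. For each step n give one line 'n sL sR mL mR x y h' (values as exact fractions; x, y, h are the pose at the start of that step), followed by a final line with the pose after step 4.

0 12/13 60/49 96/637 -12/13 -3 -7 W
1 120/113 120/149 -2160/16837 -120/113 -2 -7 N
2 30/41 3/5 -27/410 -30/41 -2 -8 E
3 120/181 120/149 1920/26969 -120/181 -3 -8 S
4 12/13 60/49 96/637 -12/13 -3 -7 W
final -2 -7 N

n=0: pose=(-3,-7,W); sL=12/13, sR=60/49; mL=96/637, mR=-12/13; mL+mR=-492/637 → advance -1; mR−mL=-684/637 → turn -1·90°
n=1: pose=(-2,-7,N); sL=120/113, sR=120/149; mL=-2160/16837, mR=-120/113; mL+mR=-20040/16837 → advance -1; mR−mL=-15720/16837 → turn -1·90°
n=2: pose=(-2,-8,E); sL=30/41, sR=3/5; mL=-27/410, mR=-30/41; mL+mR=-327/410 → advance -1; mR−mL=-273/410 → turn -1·90°
n=3: pose=(-3,-8,S); sL=120/181, sR=120/149; mL=1920/26969, mR=-120/181; mL+mR=-15960/26969 → advance -1; mR−mL=-19800/26969 → turn -1·90°
n=4: pose=(-3,-7,W); sL=12/13, sR=60/49; mL=96/637, mR=-12/13; mL+mR=-492/637 → advance -1; mR−mL=-684/637 → turn -1·90°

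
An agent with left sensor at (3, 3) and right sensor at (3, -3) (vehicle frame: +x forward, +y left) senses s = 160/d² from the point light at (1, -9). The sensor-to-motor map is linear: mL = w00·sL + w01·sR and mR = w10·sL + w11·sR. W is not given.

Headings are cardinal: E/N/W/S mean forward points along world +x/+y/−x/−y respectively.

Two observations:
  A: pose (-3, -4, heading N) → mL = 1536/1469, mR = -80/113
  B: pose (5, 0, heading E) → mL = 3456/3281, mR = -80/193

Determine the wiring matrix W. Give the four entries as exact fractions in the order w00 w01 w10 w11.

-1 1 -1/2 0

obs A: pose=(-3,-4,N) → sL=160/113, sR=32/13, mL=1536/1469, mR=-80/113
obs B: pose=(5,0,E) → sL=160/193, sR=32/17, mL=3456/3281, mR=-80/193
sensor matrix S = [[160/113, 32/13], [160/193, 32/17]]; det S = 3010560/4819789
solve [mL_A; mL_B] = S·[w00; w01] and [mR_A; mR_B] = S·[w10; w11]:
  w00 = -1, w01 = 1, w10 = -1/2, w11 = 0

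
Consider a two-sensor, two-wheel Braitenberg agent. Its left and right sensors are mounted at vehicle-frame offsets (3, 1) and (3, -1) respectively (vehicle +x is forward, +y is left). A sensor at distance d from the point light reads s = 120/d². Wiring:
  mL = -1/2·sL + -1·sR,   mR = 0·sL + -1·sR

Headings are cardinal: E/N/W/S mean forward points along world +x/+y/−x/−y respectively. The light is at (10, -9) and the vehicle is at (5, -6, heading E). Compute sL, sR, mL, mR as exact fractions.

6 15 -18 -15

left sensor world pos  = (8, -5); dL² = 20
right sensor world pos = (8, -7); dR² = 8
sL = 120/20 = 6
sR = 120/8 = 15
mL = -1/2·sL + -1·sR = -18
mR = 0·sL + -1·sR = -15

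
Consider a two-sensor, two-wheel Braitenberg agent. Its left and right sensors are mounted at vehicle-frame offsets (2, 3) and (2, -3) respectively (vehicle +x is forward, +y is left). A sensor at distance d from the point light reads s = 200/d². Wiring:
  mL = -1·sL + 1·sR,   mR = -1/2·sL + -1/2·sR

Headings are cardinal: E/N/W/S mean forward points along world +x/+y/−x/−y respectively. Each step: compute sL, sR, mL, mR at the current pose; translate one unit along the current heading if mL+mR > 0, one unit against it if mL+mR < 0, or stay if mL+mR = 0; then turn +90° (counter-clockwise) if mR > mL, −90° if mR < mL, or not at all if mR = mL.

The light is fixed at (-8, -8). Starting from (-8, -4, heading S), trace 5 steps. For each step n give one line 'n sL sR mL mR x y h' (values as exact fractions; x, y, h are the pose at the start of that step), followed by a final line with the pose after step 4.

n=0: pose=(-8,-4,S); sL=200/13, sR=200/13; mL=0, mR=-200/13; mL+mR=-200/13 → advance -1; mR−mL=-200/13 → turn -1·90°
n=1: pose=(-8,-3,W); sL=25, sR=50/17; mL=-375/17, mR=-475/34; mL+mR=-1225/34 → advance -1; mR−mL=275/34 → turn +1·90°
n=2: pose=(-7,-3,S); sL=8, sR=200/13; mL=96/13, mR=-152/13; mL+mR=-56/13 → advance -1; mR−mL=-248/13 → turn -1·90°
n=3: pose=(-7,-2,W); sL=20, sR=100/41; mL=-720/41, mR=-460/41; mL+mR=-1180/41 → advance -1; mR−mL=260/41 → turn +1·90°
n=4: pose=(-6,-2,S); sL=200/41, sR=200/17; mL=4800/697, mR=-5800/697; mL+mR=-1000/697 → advance -1; mR−mL=-10600/697 → turn -1·90°

0 200/13 200/13 0 -200/13 -8 -4 S
1 25 50/17 -375/17 -475/34 -8 -3 W
2 8 200/13 96/13 -152/13 -7 -3 S
3 20 100/41 -720/41 -460/41 -7 -2 W
4 200/41 200/17 4800/697 -5800/697 -6 -2 S
final -6 -1 W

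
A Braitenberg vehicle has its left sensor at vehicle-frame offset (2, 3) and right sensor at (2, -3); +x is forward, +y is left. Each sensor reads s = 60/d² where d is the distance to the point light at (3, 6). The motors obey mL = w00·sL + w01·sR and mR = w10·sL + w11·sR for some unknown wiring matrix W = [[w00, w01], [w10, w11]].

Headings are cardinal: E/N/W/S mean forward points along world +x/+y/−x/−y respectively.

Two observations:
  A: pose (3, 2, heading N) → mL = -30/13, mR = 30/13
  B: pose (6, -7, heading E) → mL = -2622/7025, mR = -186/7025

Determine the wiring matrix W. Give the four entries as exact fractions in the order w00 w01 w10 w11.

-1 1/2 -1/2 1

obs A: pose=(3,2,N) → sL=60/13, sR=60/13, mL=-30/13, mR=30/13
obs B: pose=(6,-7,E) → sL=12/25, sR=60/281, mL=-2622/7025, mR=-186/7025
sensor matrix S = [[60/13, 60/13], [12/25, 60/281]]; det S = -1728/1405
solve [mL_A; mL_B] = S·[w00; w01] and [mR_A; mR_B] = S·[w10; w11]:
  w00 = -1, w01 = 1/2, w10 = -1/2, w11 = 1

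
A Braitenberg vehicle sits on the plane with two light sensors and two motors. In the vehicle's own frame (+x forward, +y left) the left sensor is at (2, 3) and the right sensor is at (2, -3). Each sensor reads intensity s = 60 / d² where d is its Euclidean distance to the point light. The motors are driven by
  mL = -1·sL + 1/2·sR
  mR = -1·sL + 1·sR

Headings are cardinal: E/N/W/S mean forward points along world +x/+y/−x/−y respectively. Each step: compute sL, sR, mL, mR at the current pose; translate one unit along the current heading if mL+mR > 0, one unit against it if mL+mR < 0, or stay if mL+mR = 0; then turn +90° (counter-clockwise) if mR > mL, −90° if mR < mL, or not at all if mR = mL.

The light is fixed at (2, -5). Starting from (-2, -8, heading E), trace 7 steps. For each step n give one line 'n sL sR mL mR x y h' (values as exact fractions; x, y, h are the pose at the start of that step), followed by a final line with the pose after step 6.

0 15 3/2 -57/4 -27/2 -2 -8 E
1 12/13 12 66/13 144/13 -3 -8 N
2 30/37 6/5 -39/185 72/185 -3 -7 W
3 12/5 60/97 -1014/485 -864/485 -4 -7 S
4 3 15/8 -33/16 -9/8 -4 -6 E
5 60/101 60/17 2010/1717 5040/1717 -5 -6 N
6 2/3 2/3 -1/3 0 -5 -5 W
final -4 -5 S

n=0: pose=(-2,-8,E); sL=15, sR=3/2; mL=-57/4, mR=-27/2; mL+mR=-111/4 → advance -1; mR−mL=3/4 → turn +1·90°
n=1: pose=(-3,-8,N); sL=12/13, sR=12; mL=66/13, mR=144/13; mL+mR=210/13 → advance +1; mR−mL=6 → turn +1·90°
n=2: pose=(-3,-7,W); sL=30/37, sR=6/5; mL=-39/185, mR=72/185; mL+mR=33/185 → advance +1; mR−mL=3/5 → turn +1·90°
n=3: pose=(-4,-7,S); sL=12/5, sR=60/97; mL=-1014/485, mR=-864/485; mL+mR=-1878/485 → advance -1; mR−mL=30/97 → turn +1·90°
n=4: pose=(-4,-6,E); sL=3, sR=15/8; mL=-33/16, mR=-9/8; mL+mR=-51/16 → advance -1; mR−mL=15/16 → turn +1·90°
n=5: pose=(-5,-6,N); sL=60/101, sR=60/17; mL=2010/1717, mR=5040/1717; mL+mR=7050/1717 → advance +1; mR−mL=30/17 → turn +1·90°
n=6: pose=(-5,-5,W); sL=2/3, sR=2/3; mL=-1/3, mR=0; mL+mR=-1/3 → advance -1; mR−mL=1/3 → turn +1·90°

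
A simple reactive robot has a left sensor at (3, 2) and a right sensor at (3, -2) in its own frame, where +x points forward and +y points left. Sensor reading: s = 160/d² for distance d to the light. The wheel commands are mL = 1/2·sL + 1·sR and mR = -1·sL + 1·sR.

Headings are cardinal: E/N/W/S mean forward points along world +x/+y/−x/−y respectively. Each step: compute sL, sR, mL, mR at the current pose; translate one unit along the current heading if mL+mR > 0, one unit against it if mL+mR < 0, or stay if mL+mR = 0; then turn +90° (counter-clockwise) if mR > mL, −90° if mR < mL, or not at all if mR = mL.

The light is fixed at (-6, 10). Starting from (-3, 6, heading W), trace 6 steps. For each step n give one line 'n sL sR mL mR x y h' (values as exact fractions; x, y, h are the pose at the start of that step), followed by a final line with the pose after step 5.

0 40/9 40 380/9 320/9 -3 6 W
1 160 160/17 1520/17 -2560/17 -4 6 N
2 80/17 80/37 2840/629 -1600/629 -4 5 E
3 160/89 32/13 3888/1157 768/1157 -3 5 S
4 5/2 10 45/4 15/2 -3 4 W
5 160/9 32/5 688/45 -512/45 -4 4 N
final -4 5 E

n=0: pose=(-3,6,W); sL=40/9, sR=40; mL=380/9, mR=320/9; mL+mR=700/9 → advance +1; mR−mL=-20/3 → turn -1·90°
n=1: pose=(-4,6,N); sL=160, sR=160/17; mL=1520/17, mR=-2560/17; mL+mR=-1040/17 → advance -1; mR−mL=-240 → turn -1·90°
n=2: pose=(-4,5,E); sL=80/17, sR=80/37; mL=2840/629, mR=-1600/629; mL+mR=1240/629 → advance +1; mR−mL=-120/17 → turn -1·90°
n=3: pose=(-3,5,S); sL=160/89, sR=32/13; mL=3888/1157, mR=768/1157; mL+mR=4656/1157 → advance +1; mR−mL=-240/89 → turn -1·90°
n=4: pose=(-3,4,W); sL=5/2, sR=10; mL=45/4, mR=15/2; mL+mR=75/4 → advance +1; mR−mL=-15/4 → turn -1·90°
n=5: pose=(-4,4,N); sL=160/9, sR=32/5; mL=688/45, mR=-512/45; mL+mR=176/45 → advance +1; mR−mL=-80/3 → turn -1·90°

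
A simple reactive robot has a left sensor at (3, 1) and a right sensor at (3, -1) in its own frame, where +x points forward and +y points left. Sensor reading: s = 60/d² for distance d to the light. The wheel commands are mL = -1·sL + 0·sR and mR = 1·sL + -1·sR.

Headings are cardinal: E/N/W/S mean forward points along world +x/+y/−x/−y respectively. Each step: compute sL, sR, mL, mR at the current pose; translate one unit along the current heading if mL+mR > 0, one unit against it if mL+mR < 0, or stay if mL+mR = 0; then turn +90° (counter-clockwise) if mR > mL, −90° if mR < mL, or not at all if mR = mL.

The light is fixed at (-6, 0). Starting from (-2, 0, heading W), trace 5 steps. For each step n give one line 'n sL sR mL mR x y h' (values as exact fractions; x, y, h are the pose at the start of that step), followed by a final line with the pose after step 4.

n=0: pose=(-2,0,W); sL=30, sR=30; mL=-30, mR=0; mL+mR=-30 → advance -1; mR−mL=30 → turn +1·90°
n=1: pose=(-1,0,S); sL=4/3, sR=12/5; mL=-4/3, mR=-16/15; mL+mR=-12/5 → advance -1; mR−mL=4/15 → turn +1·90°
n=2: pose=(-1,1,E); sL=15/17, sR=15/16; mL=-15/17, mR=-15/272; mL+mR=-15/16 → advance -1; mR−mL=225/272 → turn +1·90°
n=3: pose=(-2,1,N); sL=12/5, sR=60/41; mL=-12/5, mR=192/205; mL+mR=-60/41 → advance -1; mR−mL=684/205 → turn +1·90°
n=4: pose=(-2,0,W); sL=30, sR=30; mL=-30, mR=0; mL+mR=-30 → advance -1; mR−mL=30 → turn +1·90°

0 30 30 -30 0 -2 0 W
1 4/3 12/5 -4/3 -16/15 -1 0 S
2 15/17 15/16 -15/17 -15/272 -1 1 E
3 12/5 60/41 -12/5 192/205 -2 1 N
4 30 30 -30 0 -2 0 W
final -1 0 S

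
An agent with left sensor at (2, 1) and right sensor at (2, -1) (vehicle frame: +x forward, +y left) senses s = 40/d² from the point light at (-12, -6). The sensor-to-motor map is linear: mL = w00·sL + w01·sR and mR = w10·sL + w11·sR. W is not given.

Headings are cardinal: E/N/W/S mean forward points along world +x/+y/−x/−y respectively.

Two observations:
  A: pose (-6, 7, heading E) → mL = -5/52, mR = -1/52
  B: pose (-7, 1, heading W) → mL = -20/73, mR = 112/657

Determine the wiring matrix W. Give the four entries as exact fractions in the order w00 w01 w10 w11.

obs A: pose=(-6,7,E) → sL=2/13, sR=5/26, mL=-5/52, mR=-1/52
obs B: pose=(-7,1,W) → sL=8/9, sR=40/73, mL=-20/73, mR=112/657
sensor matrix S = [[2/13, 5/26], [8/9, 40/73]]; det S = -740/8541
solve [mL_A; mL_B] = S·[w00; w01] and [mR_A; mR_B] = S·[w10; w11]:
  w00 = 0, w01 = -1/2, w10 = 1/2, w11 = -1/2

0 -1/2 1/2 -1/2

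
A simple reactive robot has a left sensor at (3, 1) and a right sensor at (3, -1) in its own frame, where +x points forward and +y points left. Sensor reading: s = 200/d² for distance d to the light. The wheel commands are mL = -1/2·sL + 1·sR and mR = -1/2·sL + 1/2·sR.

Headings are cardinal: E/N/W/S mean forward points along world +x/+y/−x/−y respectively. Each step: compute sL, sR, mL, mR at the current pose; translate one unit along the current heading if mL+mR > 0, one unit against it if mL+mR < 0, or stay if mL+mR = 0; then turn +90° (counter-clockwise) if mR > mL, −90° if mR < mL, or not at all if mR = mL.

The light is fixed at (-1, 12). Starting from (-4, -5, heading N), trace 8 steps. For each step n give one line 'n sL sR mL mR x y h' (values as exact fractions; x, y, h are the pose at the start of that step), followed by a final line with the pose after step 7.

0 50/53 1 28/53 3/106 -4 -5 N
1 8/9 200/289 644/2601 -256/2601 -4 -4 E
2 100/181 20/37 1770/6697 -40/6697 -3 -4 S
3 200/349 200/281 41700/98069 6800/98069 -3 -5 W
4 50/53 1 28/53 3/106 -4 -5 N
5 8/9 200/289 644/2601 -256/2601 -4 -4 E
6 100/181 20/37 1770/6697 -40/6697 -3 -4 S
7 200/349 200/281 41700/98069 6800/98069 -3 -5 W
final -4 -5 N

n=0: pose=(-4,-5,N); sL=50/53, sR=1; mL=28/53, mR=3/106; mL+mR=59/106 → advance +1; mR−mL=-1/2 → turn -1·90°
n=1: pose=(-4,-4,E); sL=8/9, sR=200/289; mL=644/2601, mR=-256/2601; mL+mR=388/2601 → advance +1; mR−mL=-100/289 → turn -1·90°
n=2: pose=(-3,-4,S); sL=100/181, sR=20/37; mL=1770/6697, mR=-40/6697; mL+mR=1730/6697 → advance +1; mR−mL=-10/37 → turn -1·90°
n=3: pose=(-3,-5,W); sL=200/349, sR=200/281; mL=41700/98069, mR=6800/98069; mL+mR=48500/98069 → advance +1; mR−mL=-100/281 → turn -1·90°
n=4: pose=(-4,-5,N); sL=50/53, sR=1; mL=28/53, mR=3/106; mL+mR=59/106 → advance +1; mR−mL=-1/2 → turn -1·90°
n=5: pose=(-4,-4,E); sL=8/9, sR=200/289; mL=644/2601, mR=-256/2601; mL+mR=388/2601 → advance +1; mR−mL=-100/289 → turn -1·90°
n=6: pose=(-3,-4,S); sL=100/181, sR=20/37; mL=1770/6697, mR=-40/6697; mL+mR=1730/6697 → advance +1; mR−mL=-10/37 → turn -1·90°
n=7: pose=(-3,-5,W); sL=200/349, sR=200/281; mL=41700/98069, mR=6800/98069; mL+mR=48500/98069 → advance +1; mR−mL=-100/281 → turn -1·90°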